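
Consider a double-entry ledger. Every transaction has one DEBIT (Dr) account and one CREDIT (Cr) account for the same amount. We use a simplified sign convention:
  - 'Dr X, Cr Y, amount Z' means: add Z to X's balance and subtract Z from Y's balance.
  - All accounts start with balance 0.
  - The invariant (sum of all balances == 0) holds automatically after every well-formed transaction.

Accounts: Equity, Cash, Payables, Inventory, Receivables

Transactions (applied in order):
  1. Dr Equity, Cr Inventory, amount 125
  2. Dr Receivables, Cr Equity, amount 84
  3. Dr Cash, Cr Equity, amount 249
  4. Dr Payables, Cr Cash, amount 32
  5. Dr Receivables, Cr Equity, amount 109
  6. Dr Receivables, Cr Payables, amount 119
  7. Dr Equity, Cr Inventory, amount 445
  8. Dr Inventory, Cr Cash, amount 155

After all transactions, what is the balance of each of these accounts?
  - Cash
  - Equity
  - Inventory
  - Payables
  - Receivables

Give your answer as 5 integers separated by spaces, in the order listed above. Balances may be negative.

After txn 1 (Dr Equity, Cr Inventory, amount 125): Equity=125 Inventory=-125
After txn 2 (Dr Receivables, Cr Equity, amount 84): Equity=41 Inventory=-125 Receivables=84
After txn 3 (Dr Cash, Cr Equity, amount 249): Cash=249 Equity=-208 Inventory=-125 Receivables=84
After txn 4 (Dr Payables, Cr Cash, amount 32): Cash=217 Equity=-208 Inventory=-125 Payables=32 Receivables=84
After txn 5 (Dr Receivables, Cr Equity, amount 109): Cash=217 Equity=-317 Inventory=-125 Payables=32 Receivables=193
After txn 6 (Dr Receivables, Cr Payables, amount 119): Cash=217 Equity=-317 Inventory=-125 Payables=-87 Receivables=312
After txn 7 (Dr Equity, Cr Inventory, amount 445): Cash=217 Equity=128 Inventory=-570 Payables=-87 Receivables=312
After txn 8 (Dr Inventory, Cr Cash, amount 155): Cash=62 Equity=128 Inventory=-415 Payables=-87 Receivables=312

Answer: 62 128 -415 -87 312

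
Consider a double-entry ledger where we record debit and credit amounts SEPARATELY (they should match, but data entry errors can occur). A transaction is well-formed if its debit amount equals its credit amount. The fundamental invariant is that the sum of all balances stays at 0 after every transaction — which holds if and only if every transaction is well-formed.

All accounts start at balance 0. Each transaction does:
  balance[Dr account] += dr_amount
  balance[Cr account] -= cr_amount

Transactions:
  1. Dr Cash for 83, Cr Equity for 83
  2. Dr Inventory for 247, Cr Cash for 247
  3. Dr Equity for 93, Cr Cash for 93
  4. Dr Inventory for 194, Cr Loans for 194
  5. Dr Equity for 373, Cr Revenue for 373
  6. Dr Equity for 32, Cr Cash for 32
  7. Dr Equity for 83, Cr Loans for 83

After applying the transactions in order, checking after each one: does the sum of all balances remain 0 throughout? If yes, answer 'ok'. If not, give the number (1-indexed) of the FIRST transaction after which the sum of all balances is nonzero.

Answer: ok

Derivation:
After txn 1: dr=83 cr=83 sum_balances=0
After txn 2: dr=247 cr=247 sum_balances=0
After txn 3: dr=93 cr=93 sum_balances=0
After txn 4: dr=194 cr=194 sum_balances=0
After txn 5: dr=373 cr=373 sum_balances=0
After txn 6: dr=32 cr=32 sum_balances=0
After txn 7: dr=83 cr=83 sum_balances=0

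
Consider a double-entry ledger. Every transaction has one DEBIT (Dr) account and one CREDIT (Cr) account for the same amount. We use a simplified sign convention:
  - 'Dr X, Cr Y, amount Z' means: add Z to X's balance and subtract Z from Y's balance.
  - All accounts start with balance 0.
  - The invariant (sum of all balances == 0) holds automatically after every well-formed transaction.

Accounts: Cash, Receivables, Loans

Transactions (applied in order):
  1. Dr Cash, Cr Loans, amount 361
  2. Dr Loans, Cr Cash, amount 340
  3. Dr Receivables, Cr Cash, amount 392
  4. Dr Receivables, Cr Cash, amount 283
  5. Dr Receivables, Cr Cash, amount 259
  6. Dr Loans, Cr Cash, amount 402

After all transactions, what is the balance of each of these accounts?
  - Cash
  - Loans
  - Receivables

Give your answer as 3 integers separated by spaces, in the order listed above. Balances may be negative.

Answer: -1315 381 934

Derivation:
After txn 1 (Dr Cash, Cr Loans, amount 361): Cash=361 Loans=-361
After txn 2 (Dr Loans, Cr Cash, amount 340): Cash=21 Loans=-21
After txn 3 (Dr Receivables, Cr Cash, amount 392): Cash=-371 Loans=-21 Receivables=392
After txn 4 (Dr Receivables, Cr Cash, amount 283): Cash=-654 Loans=-21 Receivables=675
After txn 5 (Dr Receivables, Cr Cash, amount 259): Cash=-913 Loans=-21 Receivables=934
After txn 6 (Dr Loans, Cr Cash, amount 402): Cash=-1315 Loans=381 Receivables=934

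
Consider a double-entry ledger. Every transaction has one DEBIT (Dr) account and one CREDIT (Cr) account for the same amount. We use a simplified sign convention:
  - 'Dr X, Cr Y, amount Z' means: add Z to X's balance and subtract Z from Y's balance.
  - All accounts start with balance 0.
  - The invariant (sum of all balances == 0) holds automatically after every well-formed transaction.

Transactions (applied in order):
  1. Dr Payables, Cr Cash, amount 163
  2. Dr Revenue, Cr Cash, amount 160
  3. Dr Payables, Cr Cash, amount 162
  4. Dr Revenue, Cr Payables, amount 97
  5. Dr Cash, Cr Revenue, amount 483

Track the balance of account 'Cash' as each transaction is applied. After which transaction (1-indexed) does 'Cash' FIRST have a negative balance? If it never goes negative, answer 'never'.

After txn 1: Cash=-163

Answer: 1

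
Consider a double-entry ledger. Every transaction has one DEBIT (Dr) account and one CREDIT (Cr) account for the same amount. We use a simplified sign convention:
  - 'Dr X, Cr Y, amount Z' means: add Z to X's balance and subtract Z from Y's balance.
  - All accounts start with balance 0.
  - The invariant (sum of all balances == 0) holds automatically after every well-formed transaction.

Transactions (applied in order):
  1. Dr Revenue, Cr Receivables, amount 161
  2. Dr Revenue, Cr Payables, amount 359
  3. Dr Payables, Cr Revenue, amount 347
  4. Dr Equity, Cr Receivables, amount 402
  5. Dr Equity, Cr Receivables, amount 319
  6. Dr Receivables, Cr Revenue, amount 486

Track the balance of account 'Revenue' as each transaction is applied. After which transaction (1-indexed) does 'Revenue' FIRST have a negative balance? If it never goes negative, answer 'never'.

After txn 1: Revenue=161
After txn 2: Revenue=520
After txn 3: Revenue=173
After txn 4: Revenue=173
After txn 5: Revenue=173
After txn 6: Revenue=-313

Answer: 6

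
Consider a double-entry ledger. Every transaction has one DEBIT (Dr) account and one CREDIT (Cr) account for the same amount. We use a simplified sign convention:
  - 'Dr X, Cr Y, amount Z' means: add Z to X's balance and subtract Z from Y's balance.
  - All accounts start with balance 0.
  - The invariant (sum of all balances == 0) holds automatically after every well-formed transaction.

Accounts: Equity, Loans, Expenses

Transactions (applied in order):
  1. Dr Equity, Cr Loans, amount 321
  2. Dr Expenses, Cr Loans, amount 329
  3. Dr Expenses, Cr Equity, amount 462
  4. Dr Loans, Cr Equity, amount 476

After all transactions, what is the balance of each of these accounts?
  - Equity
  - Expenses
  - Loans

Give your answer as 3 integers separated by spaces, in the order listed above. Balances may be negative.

Answer: -617 791 -174

Derivation:
After txn 1 (Dr Equity, Cr Loans, amount 321): Equity=321 Loans=-321
After txn 2 (Dr Expenses, Cr Loans, amount 329): Equity=321 Expenses=329 Loans=-650
After txn 3 (Dr Expenses, Cr Equity, amount 462): Equity=-141 Expenses=791 Loans=-650
After txn 4 (Dr Loans, Cr Equity, amount 476): Equity=-617 Expenses=791 Loans=-174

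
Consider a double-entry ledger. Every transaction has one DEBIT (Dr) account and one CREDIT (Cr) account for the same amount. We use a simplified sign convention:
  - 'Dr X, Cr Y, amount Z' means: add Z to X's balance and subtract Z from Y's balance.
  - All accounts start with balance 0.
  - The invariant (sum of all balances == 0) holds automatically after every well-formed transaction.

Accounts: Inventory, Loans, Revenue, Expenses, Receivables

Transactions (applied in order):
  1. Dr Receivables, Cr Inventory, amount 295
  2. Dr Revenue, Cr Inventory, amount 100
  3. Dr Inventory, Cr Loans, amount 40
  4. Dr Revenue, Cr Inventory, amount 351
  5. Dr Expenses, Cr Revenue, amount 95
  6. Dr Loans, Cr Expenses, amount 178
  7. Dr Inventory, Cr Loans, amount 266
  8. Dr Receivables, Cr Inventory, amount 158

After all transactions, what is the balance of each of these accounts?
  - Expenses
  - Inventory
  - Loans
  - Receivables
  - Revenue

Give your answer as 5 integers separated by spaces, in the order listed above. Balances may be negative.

Answer: -83 -598 -128 453 356

Derivation:
After txn 1 (Dr Receivables, Cr Inventory, amount 295): Inventory=-295 Receivables=295
After txn 2 (Dr Revenue, Cr Inventory, amount 100): Inventory=-395 Receivables=295 Revenue=100
After txn 3 (Dr Inventory, Cr Loans, amount 40): Inventory=-355 Loans=-40 Receivables=295 Revenue=100
After txn 4 (Dr Revenue, Cr Inventory, amount 351): Inventory=-706 Loans=-40 Receivables=295 Revenue=451
After txn 5 (Dr Expenses, Cr Revenue, amount 95): Expenses=95 Inventory=-706 Loans=-40 Receivables=295 Revenue=356
After txn 6 (Dr Loans, Cr Expenses, amount 178): Expenses=-83 Inventory=-706 Loans=138 Receivables=295 Revenue=356
After txn 7 (Dr Inventory, Cr Loans, amount 266): Expenses=-83 Inventory=-440 Loans=-128 Receivables=295 Revenue=356
After txn 8 (Dr Receivables, Cr Inventory, amount 158): Expenses=-83 Inventory=-598 Loans=-128 Receivables=453 Revenue=356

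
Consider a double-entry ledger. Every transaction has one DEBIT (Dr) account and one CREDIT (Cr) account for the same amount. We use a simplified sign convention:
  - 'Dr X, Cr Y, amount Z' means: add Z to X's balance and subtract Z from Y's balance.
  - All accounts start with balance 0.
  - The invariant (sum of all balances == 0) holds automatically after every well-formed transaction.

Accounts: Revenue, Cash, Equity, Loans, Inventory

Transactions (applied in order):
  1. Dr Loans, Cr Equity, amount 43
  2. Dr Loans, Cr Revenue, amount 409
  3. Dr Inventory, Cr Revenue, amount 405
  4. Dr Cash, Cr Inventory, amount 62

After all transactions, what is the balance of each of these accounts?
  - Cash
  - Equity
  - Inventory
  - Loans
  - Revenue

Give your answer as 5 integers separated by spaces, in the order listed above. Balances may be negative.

After txn 1 (Dr Loans, Cr Equity, amount 43): Equity=-43 Loans=43
After txn 2 (Dr Loans, Cr Revenue, amount 409): Equity=-43 Loans=452 Revenue=-409
After txn 3 (Dr Inventory, Cr Revenue, amount 405): Equity=-43 Inventory=405 Loans=452 Revenue=-814
After txn 4 (Dr Cash, Cr Inventory, amount 62): Cash=62 Equity=-43 Inventory=343 Loans=452 Revenue=-814

Answer: 62 -43 343 452 -814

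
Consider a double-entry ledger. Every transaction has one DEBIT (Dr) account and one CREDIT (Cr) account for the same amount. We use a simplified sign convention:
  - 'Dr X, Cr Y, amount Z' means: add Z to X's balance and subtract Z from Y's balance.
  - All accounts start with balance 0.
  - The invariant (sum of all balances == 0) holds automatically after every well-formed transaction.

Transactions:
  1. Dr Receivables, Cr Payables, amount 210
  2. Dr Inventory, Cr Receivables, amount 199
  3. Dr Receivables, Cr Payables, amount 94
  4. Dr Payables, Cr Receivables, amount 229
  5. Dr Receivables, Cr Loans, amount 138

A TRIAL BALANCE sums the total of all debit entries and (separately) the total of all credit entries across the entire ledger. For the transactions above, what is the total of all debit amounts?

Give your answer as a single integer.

Answer: 870

Derivation:
Txn 1: debit+=210
Txn 2: debit+=199
Txn 3: debit+=94
Txn 4: debit+=229
Txn 5: debit+=138
Total debits = 870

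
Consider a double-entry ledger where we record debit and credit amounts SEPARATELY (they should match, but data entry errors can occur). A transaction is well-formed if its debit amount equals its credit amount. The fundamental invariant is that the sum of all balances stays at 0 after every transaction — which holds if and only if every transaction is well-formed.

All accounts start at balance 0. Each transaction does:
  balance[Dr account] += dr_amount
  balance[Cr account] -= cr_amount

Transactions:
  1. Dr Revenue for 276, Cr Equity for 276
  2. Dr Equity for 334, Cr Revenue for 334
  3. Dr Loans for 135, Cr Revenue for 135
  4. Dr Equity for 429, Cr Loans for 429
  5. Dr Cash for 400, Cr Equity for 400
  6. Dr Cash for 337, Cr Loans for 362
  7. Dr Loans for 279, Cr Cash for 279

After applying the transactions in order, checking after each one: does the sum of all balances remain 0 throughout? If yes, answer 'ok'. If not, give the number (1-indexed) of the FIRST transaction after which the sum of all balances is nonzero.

After txn 1: dr=276 cr=276 sum_balances=0
After txn 2: dr=334 cr=334 sum_balances=0
After txn 3: dr=135 cr=135 sum_balances=0
After txn 4: dr=429 cr=429 sum_balances=0
After txn 5: dr=400 cr=400 sum_balances=0
After txn 6: dr=337 cr=362 sum_balances=-25
After txn 7: dr=279 cr=279 sum_balances=-25

Answer: 6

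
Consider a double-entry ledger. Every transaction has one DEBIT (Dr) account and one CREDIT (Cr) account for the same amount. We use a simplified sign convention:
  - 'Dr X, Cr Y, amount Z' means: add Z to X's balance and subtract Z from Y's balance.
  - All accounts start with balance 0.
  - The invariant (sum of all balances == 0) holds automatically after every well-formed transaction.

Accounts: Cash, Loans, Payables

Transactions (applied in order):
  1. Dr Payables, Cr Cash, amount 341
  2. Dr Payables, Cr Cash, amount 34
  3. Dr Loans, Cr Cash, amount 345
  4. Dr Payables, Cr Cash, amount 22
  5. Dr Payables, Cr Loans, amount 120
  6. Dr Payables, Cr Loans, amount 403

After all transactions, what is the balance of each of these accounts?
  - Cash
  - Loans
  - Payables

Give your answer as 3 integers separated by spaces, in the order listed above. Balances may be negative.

After txn 1 (Dr Payables, Cr Cash, amount 341): Cash=-341 Payables=341
After txn 2 (Dr Payables, Cr Cash, amount 34): Cash=-375 Payables=375
After txn 3 (Dr Loans, Cr Cash, amount 345): Cash=-720 Loans=345 Payables=375
After txn 4 (Dr Payables, Cr Cash, amount 22): Cash=-742 Loans=345 Payables=397
After txn 5 (Dr Payables, Cr Loans, amount 120): Cash=-742 Loans=225 Payables=517
After txn 6 (Dr Payables, Cr Loans, amount 403): Cash=-742 Loans=-178 Payables=920

Answer: -742 -178 920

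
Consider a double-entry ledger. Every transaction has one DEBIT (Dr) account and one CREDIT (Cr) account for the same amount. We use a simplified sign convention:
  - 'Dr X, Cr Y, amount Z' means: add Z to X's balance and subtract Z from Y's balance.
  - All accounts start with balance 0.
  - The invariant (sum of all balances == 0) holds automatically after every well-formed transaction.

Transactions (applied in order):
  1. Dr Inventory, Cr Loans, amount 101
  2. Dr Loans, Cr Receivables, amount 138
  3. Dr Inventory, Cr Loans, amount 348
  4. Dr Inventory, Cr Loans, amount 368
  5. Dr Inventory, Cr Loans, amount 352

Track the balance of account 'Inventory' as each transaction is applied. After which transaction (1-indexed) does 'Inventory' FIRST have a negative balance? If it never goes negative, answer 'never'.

Answer: never

Derivation:
After txn 1: Inventory=101
After txn 2: Inventory=101
After txn 3: Inventory=449
After txn 4: Inventory=817
After txn 5: Inventory=1169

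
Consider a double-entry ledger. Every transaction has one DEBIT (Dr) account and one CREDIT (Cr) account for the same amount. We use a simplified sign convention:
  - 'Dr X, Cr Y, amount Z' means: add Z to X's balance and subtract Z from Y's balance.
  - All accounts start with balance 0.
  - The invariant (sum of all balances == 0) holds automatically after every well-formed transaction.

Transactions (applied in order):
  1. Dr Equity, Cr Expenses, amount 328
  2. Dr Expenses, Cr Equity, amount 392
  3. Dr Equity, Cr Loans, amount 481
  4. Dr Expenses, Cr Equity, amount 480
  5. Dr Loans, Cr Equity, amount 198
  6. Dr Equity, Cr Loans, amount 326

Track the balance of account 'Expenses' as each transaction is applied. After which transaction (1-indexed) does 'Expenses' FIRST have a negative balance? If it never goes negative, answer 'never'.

Answer: 1

Derivation:
After txn 1: Expenses=-328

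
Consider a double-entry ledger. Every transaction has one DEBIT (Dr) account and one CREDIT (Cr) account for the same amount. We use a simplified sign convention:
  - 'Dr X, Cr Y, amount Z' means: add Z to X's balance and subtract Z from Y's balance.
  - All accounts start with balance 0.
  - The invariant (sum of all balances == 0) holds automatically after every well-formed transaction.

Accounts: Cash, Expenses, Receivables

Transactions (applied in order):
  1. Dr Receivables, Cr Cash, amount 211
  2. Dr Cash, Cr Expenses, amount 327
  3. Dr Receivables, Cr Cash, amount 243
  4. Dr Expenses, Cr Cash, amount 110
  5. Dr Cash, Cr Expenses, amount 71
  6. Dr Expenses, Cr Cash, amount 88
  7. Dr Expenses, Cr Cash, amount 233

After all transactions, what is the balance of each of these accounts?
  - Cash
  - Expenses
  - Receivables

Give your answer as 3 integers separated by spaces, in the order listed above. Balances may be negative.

After txn 1 (Dr Receivables, Cr Cash, amount 211): Cash=-211 Receivables=211
After txn 2 (Dr Cash, Cr Expenses, amount 327): Cash=116 Expenses=-327 Receivables=211
After txn 3 (Dr Receivables, Cr Cash, amount 243): Cash=-127 Expenses=-327 Receivables=454
After txn 4 (Dr Expenses, Cr Cash, amount 110): Cash=-237 Expenses=-217 Receivables=454
After txn 5 (Dr Cash, Cr Expenses, amount 71): Cash=-166 Expenses=-288 Receivables=454
After txn 6 (Dr Expenses, Cr Cash, amount 88): Cash=-254 Expenses=-200 Receivables=454
After txn 7 (Dr Expenses, Cr Cash, amount 233): Cash=-487 Expenses=33 Receivables=454

Answer: -487 33 454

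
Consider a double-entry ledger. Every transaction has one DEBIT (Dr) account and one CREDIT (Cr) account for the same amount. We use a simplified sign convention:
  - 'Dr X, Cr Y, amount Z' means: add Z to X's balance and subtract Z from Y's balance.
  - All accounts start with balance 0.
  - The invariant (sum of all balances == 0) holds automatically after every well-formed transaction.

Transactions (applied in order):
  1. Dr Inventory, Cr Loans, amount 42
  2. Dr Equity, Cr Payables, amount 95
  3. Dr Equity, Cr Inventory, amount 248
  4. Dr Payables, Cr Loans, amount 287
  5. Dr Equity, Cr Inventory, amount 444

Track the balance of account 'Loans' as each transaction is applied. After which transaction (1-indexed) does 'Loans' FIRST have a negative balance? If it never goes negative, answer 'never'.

Answer: 1

Derivation:
After txn 1: Loans=-42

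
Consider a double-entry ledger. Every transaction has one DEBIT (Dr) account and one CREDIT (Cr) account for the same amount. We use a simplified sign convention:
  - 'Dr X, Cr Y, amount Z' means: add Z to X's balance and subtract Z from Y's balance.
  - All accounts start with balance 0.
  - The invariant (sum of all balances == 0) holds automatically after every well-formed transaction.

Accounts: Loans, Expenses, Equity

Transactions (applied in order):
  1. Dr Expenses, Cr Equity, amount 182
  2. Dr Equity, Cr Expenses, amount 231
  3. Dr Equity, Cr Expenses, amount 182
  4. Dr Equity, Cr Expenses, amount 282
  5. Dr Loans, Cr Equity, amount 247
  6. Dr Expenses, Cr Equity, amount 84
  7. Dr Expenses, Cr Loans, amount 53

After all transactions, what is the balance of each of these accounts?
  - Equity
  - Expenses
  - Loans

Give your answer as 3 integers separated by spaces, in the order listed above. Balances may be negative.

Answer: 182 -376 194

Derivation:
After txn 1 (Dr Expenses, Cr Equity, amount 182): Equity=-182 Expenses=182
After txn 2 (Dr Equity, Cr Expenses, amount 231): Equity=49 Expenses=-49
After txn 3 (Dr Equity, Cr Expenses, amount 182): Equity=231 Expenses=-231
After txn 4 (Dr Equity, Cr Expenses, amount 282): Equity=513 Expenses=-513
After txn 5 (Dr Loans, Cr Equity, amount 247): Equity=266 Expenses=-513 Loans=247
After txn 6 (Dr Expenses, Cr Equity, amount 84): Equity=182 Expenses=-429 Loans=247
After txn 7 (Dr Expenses, Cr Loans, amount 53): Equity=182 Expenses=-376 Loans=194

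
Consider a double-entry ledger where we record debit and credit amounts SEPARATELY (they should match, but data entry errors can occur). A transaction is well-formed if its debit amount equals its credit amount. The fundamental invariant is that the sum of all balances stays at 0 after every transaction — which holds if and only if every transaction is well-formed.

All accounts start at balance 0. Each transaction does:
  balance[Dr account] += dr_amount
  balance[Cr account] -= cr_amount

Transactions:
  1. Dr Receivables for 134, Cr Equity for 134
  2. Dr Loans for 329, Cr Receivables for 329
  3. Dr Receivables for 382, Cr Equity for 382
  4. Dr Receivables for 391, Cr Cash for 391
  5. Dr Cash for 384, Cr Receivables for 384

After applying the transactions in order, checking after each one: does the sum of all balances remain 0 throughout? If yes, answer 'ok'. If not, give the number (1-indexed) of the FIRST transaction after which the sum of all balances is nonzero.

Answer: ok

Derivation:
After txn 1: dr=134 cr=134 sum_balances=0
After txn 2: dr=329 cr=329 sum_balances=0
After txn 3: dr=382 cr=382 sum_balances=0
After txn 4: dr=391 cr=391 sum_balances=0
After txn 5: dr=384 cr=384 sum_balances=0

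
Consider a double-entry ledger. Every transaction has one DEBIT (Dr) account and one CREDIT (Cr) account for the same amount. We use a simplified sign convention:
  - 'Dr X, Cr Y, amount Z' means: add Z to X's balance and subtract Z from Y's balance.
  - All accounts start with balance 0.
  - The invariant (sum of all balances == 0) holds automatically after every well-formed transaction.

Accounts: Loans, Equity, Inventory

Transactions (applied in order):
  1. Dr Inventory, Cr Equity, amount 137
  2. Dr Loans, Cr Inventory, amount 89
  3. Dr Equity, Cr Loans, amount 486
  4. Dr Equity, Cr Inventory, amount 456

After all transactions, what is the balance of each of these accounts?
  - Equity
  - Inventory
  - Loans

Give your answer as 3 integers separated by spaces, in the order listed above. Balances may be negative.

Answer: 805 -408 -397

Derivation:
After txn 1 (Dr Inventory, Cr Equity, amount 137): Equity=-137 Inventory=137
After txn 2 (Dr Loans, Cr Inventory, amount 89): Equity=-137 Inventory=48 Loans=89
After txn 3 (Dr Equity, Cr Loans, amount 486): Equity=349 Inventory=48 Loans=-397
After txn 4 (Dr Equity, Cr Inventory, amount 456): Equity=805 Inventory=-408 Loans=-397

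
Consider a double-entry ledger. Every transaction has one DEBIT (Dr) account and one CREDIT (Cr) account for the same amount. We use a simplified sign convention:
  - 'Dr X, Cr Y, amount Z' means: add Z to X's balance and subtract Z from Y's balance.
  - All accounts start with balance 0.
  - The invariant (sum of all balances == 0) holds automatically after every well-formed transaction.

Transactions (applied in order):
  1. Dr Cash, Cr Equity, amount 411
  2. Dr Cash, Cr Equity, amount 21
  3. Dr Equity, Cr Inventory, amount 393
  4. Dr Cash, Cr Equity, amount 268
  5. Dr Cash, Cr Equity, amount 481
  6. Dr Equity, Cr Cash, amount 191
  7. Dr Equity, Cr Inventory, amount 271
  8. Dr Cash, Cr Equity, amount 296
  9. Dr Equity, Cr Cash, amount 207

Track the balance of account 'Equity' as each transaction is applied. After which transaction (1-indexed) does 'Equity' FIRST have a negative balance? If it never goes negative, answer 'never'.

After txn 1: Equity=-411

Answer: 1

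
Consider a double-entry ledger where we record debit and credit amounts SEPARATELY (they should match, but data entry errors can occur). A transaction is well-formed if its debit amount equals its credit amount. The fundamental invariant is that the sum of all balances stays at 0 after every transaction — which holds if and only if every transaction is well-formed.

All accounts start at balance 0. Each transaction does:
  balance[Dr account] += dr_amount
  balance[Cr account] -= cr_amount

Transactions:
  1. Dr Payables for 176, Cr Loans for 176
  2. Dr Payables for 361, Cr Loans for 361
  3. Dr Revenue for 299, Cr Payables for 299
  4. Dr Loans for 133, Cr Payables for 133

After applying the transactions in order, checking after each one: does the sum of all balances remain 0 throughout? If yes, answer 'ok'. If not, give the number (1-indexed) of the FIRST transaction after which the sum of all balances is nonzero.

Answer: ok

Derivation:
After txn 1: dr=176 cr=176 sum_balances=0
After txn 2: dr=361 cr=361 sum_balances=0
After txn 3: dr=299 cr=299 sum_balances=0
After txn 4: dr=133 cr=133 sum_balances=0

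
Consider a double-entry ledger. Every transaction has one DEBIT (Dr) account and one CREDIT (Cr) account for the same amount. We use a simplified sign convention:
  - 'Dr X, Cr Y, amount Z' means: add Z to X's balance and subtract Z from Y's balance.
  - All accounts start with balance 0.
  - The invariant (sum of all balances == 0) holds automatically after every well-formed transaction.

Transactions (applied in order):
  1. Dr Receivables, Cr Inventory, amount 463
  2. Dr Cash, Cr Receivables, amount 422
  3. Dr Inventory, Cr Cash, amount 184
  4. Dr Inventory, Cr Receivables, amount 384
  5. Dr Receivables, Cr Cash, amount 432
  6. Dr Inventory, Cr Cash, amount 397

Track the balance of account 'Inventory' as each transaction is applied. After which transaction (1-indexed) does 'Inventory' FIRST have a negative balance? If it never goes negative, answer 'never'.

After txn 1: Inventory=-463

Answer: 1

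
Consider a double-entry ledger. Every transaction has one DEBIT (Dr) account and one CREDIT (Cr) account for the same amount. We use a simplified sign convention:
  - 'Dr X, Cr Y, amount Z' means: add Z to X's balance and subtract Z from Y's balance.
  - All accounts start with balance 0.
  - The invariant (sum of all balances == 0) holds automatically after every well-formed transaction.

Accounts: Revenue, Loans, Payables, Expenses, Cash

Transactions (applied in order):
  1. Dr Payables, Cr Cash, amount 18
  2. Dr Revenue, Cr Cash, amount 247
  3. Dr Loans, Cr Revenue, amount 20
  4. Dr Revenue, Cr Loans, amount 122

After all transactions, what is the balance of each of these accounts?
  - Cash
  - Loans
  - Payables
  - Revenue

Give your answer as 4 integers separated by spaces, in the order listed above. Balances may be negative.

After txn 1 (Dr Payables, Cr Cash, amount 18): Cash=-18 Payables=18
After txn 2 (Dr Revenue, Cr Cash, amount 247): Cash=-265 Payables=18 Revenue=247
After txn 3 (Dr Loans, Cr Revenue, amount 20): Cash=-265 Loans=20 Payables=18 Revenue=227
After txn 4 (Dr Revenue, Cr Loans, amount 122): Cash=-265 Loans=-102 Payables=18 Revenue=349

Answer: -265 -102 18 349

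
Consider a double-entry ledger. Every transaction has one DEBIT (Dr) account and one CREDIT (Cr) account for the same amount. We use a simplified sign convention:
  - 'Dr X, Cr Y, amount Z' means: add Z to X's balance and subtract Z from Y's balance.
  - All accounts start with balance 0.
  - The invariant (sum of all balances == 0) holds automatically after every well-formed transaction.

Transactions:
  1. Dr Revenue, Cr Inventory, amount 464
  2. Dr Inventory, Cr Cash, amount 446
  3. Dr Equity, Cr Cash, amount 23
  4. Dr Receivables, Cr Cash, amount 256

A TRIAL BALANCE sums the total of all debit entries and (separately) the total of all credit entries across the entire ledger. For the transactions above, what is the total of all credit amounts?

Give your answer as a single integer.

Txn 1: credit+=464
Txn 2: credit+=446
Txn 3: credit+=23
Txn 4: credit+=256
Total credits = 1189

Answer: 1189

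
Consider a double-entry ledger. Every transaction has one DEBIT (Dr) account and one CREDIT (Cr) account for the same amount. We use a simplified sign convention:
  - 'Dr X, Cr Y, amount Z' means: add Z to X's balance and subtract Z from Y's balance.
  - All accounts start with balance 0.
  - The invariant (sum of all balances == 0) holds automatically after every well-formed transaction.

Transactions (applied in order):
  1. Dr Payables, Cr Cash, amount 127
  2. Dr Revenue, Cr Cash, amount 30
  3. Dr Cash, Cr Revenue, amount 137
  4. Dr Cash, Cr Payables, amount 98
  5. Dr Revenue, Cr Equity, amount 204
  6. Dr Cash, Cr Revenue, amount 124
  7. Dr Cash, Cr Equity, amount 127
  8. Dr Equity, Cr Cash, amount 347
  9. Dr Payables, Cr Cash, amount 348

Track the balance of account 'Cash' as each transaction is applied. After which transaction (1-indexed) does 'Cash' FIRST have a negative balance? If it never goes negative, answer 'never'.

Answer: 1

Derivation:
After txn 1: Cash=-127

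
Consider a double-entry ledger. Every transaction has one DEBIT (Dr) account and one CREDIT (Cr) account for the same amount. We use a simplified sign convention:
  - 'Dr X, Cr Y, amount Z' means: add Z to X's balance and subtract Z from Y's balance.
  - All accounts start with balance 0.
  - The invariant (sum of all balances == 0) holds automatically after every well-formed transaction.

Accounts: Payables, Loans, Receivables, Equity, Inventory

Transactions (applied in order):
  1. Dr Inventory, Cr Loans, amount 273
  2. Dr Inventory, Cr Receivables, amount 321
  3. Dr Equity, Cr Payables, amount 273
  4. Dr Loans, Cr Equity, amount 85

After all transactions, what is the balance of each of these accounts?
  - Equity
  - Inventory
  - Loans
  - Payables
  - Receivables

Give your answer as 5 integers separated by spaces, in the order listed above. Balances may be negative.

After txn 1 (Dr Inventory, Cr Loans, amount 273): Inventory=273 Loans=-273
After txn 2 (Dr Inventory, Cr Receivables, amount 321): Inventory=594 Loans=-273 Receivables=-321
After txn 3 (Dr Equity, Cr Payables, amount 273): Equity=273 Inventory=594 Loans=-273 Payables=-273 Receivables=-321
After txn 4 (Dr Loans, Cr Equity, amount 85): Equity=188 Inventory=594 Loans=-188 Payables=-273 Receivables=-321

Answer: 188 594 -188 -273 -321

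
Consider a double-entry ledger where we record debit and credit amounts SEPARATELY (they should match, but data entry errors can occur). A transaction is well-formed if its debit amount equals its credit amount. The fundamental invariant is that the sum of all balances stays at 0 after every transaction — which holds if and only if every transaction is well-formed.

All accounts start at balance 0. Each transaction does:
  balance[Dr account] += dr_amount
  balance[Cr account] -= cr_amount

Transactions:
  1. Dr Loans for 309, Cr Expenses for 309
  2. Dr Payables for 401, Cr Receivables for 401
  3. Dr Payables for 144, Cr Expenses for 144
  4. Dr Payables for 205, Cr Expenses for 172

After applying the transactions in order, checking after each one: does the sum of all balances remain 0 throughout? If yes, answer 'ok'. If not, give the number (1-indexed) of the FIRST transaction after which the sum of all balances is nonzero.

After txn 1: dr=309 cr=309 sum_balances=0
After txn 2: dr=401 cr=401 sum_balances=0
After txn 3: dr=144 cr=144 sum_balances=0
After txn 4: dr=205 cr=172 sum_balances=33

Answer: 4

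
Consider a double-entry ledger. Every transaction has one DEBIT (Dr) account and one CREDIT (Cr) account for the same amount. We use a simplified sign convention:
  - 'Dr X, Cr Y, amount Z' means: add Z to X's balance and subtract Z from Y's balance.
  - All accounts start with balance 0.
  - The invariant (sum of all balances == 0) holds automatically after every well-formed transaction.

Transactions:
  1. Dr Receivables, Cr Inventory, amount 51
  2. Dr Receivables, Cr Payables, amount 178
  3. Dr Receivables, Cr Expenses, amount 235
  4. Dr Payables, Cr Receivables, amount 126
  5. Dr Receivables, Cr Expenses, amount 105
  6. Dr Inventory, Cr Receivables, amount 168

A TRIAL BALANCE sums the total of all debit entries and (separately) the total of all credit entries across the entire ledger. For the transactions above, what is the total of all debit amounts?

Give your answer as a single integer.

Txn 1: debit+=51
Txn 2: debit+=178
Txn 3: debit+=235
Txn 4: debit+=126
Txn 5: debit+=105
Txn 6: debit+=168
Total debits = 863

Answer: 863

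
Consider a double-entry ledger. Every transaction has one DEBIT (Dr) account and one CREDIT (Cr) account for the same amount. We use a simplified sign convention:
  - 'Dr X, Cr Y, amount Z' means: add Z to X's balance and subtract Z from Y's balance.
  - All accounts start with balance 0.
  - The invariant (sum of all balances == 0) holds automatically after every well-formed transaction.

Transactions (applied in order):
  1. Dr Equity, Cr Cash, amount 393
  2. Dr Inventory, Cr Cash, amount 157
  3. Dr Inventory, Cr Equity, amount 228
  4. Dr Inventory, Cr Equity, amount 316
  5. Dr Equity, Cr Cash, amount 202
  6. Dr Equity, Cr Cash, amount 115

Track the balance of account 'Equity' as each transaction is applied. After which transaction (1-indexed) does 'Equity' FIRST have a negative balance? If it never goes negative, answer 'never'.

After txn 1: Equity=393
After txn 2: Equity=393
After txn 3: Equity=165
After txn 4: Equity=-151

Answer: 4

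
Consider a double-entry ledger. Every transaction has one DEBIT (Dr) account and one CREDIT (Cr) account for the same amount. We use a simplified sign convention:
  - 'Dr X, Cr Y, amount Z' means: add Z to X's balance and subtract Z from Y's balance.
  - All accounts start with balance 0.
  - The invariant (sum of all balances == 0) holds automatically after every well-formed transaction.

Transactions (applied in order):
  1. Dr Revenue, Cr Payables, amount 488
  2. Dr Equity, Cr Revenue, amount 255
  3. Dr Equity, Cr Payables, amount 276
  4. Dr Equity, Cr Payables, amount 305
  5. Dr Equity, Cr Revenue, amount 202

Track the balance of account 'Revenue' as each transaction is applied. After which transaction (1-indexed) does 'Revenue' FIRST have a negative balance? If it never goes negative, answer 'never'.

After txn 1: Revenue=488
After txn 2: Revenue=233
After txn 3: Revenue=233
After txn 4: Revenue=233
After txn 5: Revenue=31

Answer: never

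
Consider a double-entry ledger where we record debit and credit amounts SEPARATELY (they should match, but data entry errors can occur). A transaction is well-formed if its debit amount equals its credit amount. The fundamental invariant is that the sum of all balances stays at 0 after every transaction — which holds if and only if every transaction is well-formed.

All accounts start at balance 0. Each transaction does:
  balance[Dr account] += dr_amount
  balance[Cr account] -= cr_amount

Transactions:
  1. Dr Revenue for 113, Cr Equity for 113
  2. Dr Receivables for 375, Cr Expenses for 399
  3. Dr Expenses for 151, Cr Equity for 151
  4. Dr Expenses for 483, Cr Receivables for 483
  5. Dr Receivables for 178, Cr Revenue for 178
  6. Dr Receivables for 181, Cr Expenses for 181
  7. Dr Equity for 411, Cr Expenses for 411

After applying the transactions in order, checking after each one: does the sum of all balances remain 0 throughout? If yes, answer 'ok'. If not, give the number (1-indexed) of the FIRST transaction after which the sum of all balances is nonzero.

After txn 1: dr=113 cr=113 sum_balances=0
After txn 2: dr=375 cr=399 sum_balances=-24
After txn 3: dr=151 cr=151 sum_balances=-24
After txn 4: dr=483 cr=483 sum_balances=-24
After txn 5: dr=178 cr=178 sum_balances=-24
After txn 6: dr=181 cr=181 sum_balances=-24
After txn 7: dr=411 cr=411 sum_balances=-24

Answer: 2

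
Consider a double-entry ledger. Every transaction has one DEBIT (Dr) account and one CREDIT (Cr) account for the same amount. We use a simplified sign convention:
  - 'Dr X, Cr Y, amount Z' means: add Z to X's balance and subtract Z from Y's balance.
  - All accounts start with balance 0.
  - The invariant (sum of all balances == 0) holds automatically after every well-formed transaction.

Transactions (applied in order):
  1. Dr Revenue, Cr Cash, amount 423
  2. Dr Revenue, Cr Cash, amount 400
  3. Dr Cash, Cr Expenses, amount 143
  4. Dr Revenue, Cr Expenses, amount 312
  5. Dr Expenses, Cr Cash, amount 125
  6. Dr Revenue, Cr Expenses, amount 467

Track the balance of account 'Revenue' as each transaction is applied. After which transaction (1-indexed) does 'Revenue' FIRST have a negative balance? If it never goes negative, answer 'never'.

After txn 1: Revenue=423
After txn 2: Revenue=823
After txn 3: Revenue=823
After txn 4: Revenue=1135
After txn 5: Revenue=1135
After txn 6: Revenue=1602

Answer: never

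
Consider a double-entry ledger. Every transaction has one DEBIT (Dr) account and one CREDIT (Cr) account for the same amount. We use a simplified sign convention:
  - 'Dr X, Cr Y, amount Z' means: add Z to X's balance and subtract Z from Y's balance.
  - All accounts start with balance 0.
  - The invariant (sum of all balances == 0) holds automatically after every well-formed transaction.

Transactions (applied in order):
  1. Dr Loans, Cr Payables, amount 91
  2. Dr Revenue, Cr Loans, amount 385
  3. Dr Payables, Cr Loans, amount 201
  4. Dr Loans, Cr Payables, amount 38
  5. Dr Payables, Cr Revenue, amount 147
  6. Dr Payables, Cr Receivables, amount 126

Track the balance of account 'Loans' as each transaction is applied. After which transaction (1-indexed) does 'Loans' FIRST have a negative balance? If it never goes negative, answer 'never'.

After txn 1: Loans=91
After txn 2: Loans=-294

Answer: 2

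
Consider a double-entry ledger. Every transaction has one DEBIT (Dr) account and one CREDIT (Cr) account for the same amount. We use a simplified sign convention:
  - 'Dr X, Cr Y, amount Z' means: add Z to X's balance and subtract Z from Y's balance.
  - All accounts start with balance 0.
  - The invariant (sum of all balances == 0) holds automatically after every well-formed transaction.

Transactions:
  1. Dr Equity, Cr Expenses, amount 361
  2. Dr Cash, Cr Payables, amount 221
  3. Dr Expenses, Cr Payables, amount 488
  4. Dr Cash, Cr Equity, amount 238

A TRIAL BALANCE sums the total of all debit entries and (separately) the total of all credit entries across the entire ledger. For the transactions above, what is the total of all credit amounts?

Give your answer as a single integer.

Txn 1: credit+=361
Txn 2: credit+=221
Txn 3: credit+=488
Txn 4: credit+=238
Total credits = 1308

Answer: 1308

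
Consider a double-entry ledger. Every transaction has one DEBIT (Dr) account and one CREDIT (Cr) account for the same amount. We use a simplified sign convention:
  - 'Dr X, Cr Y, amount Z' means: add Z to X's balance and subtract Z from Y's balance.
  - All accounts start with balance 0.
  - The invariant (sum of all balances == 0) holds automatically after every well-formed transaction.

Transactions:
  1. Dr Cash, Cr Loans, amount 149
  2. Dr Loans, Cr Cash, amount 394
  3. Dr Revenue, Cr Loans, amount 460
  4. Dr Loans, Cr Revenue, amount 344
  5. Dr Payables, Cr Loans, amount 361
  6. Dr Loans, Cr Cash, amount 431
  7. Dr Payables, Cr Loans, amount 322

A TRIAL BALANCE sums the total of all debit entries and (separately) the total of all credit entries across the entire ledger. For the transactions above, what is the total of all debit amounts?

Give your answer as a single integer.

Answer: 2461

Derivation:
Txn 1: debit+=149
Txn 2: debit+=394
Txn 3: debit+=460
Txn 4: debit+=344
Txn 5: debit+=361
Txn 6: debit+=431
Txn 7: debit+=322
Total debits = 2461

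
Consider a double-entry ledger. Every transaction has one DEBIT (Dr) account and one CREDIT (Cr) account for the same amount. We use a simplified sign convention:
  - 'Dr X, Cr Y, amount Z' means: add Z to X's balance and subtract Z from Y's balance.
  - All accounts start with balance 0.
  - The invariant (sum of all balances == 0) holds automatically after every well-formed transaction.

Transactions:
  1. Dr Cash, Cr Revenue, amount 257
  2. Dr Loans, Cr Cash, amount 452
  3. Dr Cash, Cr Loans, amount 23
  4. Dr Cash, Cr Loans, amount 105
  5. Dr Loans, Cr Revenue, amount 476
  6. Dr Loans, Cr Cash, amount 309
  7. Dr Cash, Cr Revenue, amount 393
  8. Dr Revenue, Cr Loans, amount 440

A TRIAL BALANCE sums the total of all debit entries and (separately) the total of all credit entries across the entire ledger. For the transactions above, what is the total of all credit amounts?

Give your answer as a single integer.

Txn 1: credit+=257
Txn 2: credit+=452
Txn 3: credit+=23
Txn 4: credit+=105
Txn 5: credit+=476
Txn 6: credit+=309
Txn 7: credit+=393
Txn 8: credit+=440
Total credits = 2455

Answer: 2455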